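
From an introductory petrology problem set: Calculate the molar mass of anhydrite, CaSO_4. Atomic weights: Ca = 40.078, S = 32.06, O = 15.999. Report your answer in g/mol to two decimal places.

M = 1*40.078 + 1*32.06 + 4*15.999

136.13 g/mol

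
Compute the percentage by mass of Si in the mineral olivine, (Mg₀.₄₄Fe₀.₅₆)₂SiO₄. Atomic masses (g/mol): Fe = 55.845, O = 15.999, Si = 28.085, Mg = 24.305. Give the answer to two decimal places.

Molar mass of (Mg₀.₄₄Fe₀.₅₆)₂SiO₄: 0.88*24.305 + 1.12*55.845 + 1*28.085 + 4*15.999 = 176.016 g/mol.
Mass of Si per formula unit: 1 × 28.085 = 28.085 g.
Weight fraction Si = 28.085 / 176.016 = 0.1596.

15.96 weight percent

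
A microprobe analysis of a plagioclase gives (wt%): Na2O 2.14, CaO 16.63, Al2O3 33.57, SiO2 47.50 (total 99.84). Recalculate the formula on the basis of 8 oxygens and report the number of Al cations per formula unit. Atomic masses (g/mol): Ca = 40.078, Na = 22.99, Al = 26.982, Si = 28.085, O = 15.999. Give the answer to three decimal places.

2.14 wt% Na2O ÷ 61.979 g/mol = 0.03453 mol, giving 0.06906 Na and 0.03453 O.
16.63 wt% CaO ÷ 56.077 g/mol = 0.29656 mol, giving 0.29656 Ca and 0.29656 O.
33.57 wt% Al2O3 ÷ 101.961 g/mol = 0.32924 mol, giving 0.65848 Al and 0.98772 O.
47.50 wt% SiO2 ÷ 60.083 g/mol = 0.79057 mol, giving 0.79057 Si and 1.58114 O.
Oxygen sums to 2.89995; scaling by 8/2.89995 = 2.75867 puts the formula on 8 O.
Al: 0.65848 × 2.75867 = 1.817 atoms per formula unit.

1.817 Al apfu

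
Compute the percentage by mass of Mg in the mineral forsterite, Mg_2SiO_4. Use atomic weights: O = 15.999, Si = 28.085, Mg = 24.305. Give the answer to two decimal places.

34.55 mass %

Formula mass = 2×24.305 + 1×28.085 + 4×15.999 = 140.691 g/mol, of which 48.610 g is Mg.
So Mg makes up 48.610/140.691 = 0.3455 of the mass, i.e. 34.55%.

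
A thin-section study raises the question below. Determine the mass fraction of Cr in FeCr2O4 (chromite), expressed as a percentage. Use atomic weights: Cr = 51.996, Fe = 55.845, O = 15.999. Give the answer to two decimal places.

46.46 wt%

Molar mass of FeCr2O4: 1*55.845 + 2*51.996 + 4*15.999 = 223.833 g/mol.
Mass of Cr per formula unit: 2 × 51.996 = 103.992 g.
Weight fraction Cr = 103.992 / 223.833 = 0.4646.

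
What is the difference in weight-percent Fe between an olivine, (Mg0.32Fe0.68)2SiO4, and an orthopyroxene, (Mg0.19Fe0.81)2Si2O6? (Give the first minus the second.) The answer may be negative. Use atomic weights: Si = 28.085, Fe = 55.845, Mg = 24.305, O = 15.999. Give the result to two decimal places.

5.45 percentage points

Fe in (Mg0.32Fe0.68)2SiO4: molar mass 183.585 g/mol; 1.36×55.845 = 75.949 g → 41.37 wt%.
Fe in (Mg0.19Fe0.81)2Si2O6: molar mass 251.869 g/mol; 1.62×55.845 = 90.469 g → 35.92 wt%.
Difference = 41.37 − 35.92 = 5.45 percentage points.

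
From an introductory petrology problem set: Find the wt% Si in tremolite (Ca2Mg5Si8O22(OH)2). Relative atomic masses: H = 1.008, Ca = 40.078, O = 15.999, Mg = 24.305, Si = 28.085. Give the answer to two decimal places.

M(Ca2Mg5Si8O22(OH)2) = 812.353 g/mol.
Si contributes 8 × 28.085 = 224.680 g per mole.
224.680/812.353 = 0.2766 → 27.66%.

27.66 wt%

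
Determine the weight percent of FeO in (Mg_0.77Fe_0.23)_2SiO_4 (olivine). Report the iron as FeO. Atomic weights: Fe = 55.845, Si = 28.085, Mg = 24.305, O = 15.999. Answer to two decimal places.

21.29 wt%

Molar mass of (Mg_0.77Fe_0.23)_2SiO_4 = 1.54*24.305 + 0.46*55.845 + 1*28.085 + 4*15.999 = 155.199 g/mol.
Each formula unit contains 0.46 Fe, equivalent to 0.46/1 = 0.4600 mol FeO.
M(FeO) = 1×55.845 + 1×15.999 = 71.844 g/mol.
Mass of FeO per formula unit = 0.4600 × 71.844 = 33.048 g.
FeO wt% = 33.048 / 155.199 × 100 = 21.29%.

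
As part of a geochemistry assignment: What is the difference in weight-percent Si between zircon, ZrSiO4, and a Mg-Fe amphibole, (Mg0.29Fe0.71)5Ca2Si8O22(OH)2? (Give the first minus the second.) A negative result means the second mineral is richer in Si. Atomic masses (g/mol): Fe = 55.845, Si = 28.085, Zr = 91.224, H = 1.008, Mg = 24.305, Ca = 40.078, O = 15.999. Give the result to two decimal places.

First mineral: 28.085 g Si in 183.305 g formula = 15.32 wt% Si.
Second mineral: 224.680 g Si in 924.320 g formula = 24.31 wt% Si.
15.32% − 24.31% gives a difference of -8.99 percentage points.

-8.99 percentage points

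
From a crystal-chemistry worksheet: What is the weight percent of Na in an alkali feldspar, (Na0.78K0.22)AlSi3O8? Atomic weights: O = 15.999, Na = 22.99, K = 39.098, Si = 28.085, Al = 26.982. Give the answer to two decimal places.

Formula mass = 0.78·22.99 + 0.22·39.098 + 1·26.982 + 3·28.085 + 8·15.999 = 265.763 g/mol, of which 17.932 g is Na.
So Na makes up 17.932/265.763 = 0.0675 of the mass, i.e. 6.75%.

6.75 mass %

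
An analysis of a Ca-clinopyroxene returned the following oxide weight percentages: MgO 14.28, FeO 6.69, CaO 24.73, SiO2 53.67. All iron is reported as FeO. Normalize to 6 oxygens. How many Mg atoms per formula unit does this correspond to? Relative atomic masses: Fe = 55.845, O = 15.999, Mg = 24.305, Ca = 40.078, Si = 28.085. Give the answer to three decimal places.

MgO (M=40.304): mol = 0.35431; Mg = 0.35431, O = 0.35431.
FeO (M=71.844): mol = 0.09312; Fe = 0.09312, O = 0.09312.
CaO (M=56.077): mol = 0.44100; Ca = 0.44100, O = 0.44100.
SiO2 (M=60.083): mol = 0.89326; Si = 0.89326, O = 1.78652.
ΣO = 2.67495; factor = 6/ΣO = 2.24303.
Mg apfu = 0.35431 × 2.24303 = 0.795.

0.795 Mg apfu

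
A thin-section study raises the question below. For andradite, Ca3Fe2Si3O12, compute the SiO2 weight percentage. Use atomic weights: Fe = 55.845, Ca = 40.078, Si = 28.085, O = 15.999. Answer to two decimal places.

35.47 wt%

M(Ca3Fe2Si3O12) = 508.167 g/mol; M(SiO2) = 60.083 g/mol.
Moles SiO2 per formula unit = 3 Si ÷ 1 = 3.0000.
SiO2 fraction = (3.0000 × 60.083) / 508.167 = 180.249/508.167 = 0.3547.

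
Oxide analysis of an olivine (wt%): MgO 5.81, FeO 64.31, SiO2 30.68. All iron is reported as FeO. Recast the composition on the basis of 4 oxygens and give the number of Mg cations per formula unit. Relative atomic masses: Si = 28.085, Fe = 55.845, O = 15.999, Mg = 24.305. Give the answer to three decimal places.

MgO (M=40.304): mol = 0.14415; Mg = 0.14415, O = 0.14415.
FeO (M=71.844): mol = 0.89513; Fe = 0.89513, O = 0.89513.
SiO2 (M=60.083): mol = 0.51063; Si = 0.51063, O = 1.02126.
ΣO = 2.06054; factor = 4/ΣO = 1.94124.
Mg apfu = 0.14415 × 1.94124 = 0.280.

0.280 Mg apfu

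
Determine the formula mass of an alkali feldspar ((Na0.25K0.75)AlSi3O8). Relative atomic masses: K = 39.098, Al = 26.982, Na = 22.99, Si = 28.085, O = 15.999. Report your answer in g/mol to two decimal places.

M = 0.25(22.99) + 0.75(39.098) + 1(26.982) + 3(28.085) + 8(15.999)

274.30 g/mol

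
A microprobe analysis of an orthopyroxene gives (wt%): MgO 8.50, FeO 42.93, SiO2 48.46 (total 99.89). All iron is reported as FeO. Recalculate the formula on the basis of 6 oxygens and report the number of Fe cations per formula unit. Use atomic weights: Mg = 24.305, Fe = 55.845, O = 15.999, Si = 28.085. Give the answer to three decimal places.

8.50 wt% MgO ÷ 40.304 g/mol = 0.21090 mol, giving 0.21090 Mg and 0.21090 O.
42.93 wt% FeO ÷ 71.844 g/mol = 0.59754 mol, giving 0.59754 Fe and 0.59754 O.
48.46 wt% SiO2 ÷ 60.083 g/mol = 0.80655 mol, giving 0.80655 Si and 1.61310 O.
Oxygen sums to 2.42154; scaling by 6/2.42154 = 2.47776 puts the formula on 6 O.
Fe: 0.59754 × 2.47776 = 1.481 atoms per formula unit.

1.481 Fe apfu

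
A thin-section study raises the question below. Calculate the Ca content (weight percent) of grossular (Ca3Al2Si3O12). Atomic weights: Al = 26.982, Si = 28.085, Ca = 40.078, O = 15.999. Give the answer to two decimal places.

26.69 weight percent

M(Ca3Al2Si3O12) = 450.441 g/mol.
Ca contributes 3 × 40.078 = 120.234 g per mole.
120.234/450.441 = 0.2669 → 26.69%.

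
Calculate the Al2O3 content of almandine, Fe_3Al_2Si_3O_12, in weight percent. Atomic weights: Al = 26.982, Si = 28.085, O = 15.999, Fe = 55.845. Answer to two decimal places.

20.48 wt%

Molar mass of Fe_3Al_2Si_3O_12 = 3×55.845 + 2×26.982 + 3×28.085 + 12×15.999 = 497.742 g/mol.
Each formula unit contains 2 Al, equivalent to 2/2 = 1.0000 mol Al2O3.
M(Al2O3) = 2×26.982 + 3×15.999 = 101.961 g/mol.
Mass of Al2O3 per formula unit = 1.0000 × 101.961 = 101.961 g.
Al2O3 wt% = 101.961 / 497.742 × 100 = 20.48%.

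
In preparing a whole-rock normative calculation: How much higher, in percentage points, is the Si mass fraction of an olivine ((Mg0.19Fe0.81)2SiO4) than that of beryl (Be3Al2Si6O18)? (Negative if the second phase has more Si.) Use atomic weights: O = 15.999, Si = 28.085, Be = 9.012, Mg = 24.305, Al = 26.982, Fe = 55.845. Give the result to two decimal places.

Si in (Mg0.19Fe0.81)2SiO4: molar mass 191.786 g/mol; 1×28.085 = 28.085 g → 14.64 wt%.
Si in Be3Al2Si6O18: molar mass 537.492 g/mol; 6×28.085 = 168.510 g → 31.35 wt%.
Difference = 14.64 − 31.35 = -16.71 percentage points.

-16.71 percentage points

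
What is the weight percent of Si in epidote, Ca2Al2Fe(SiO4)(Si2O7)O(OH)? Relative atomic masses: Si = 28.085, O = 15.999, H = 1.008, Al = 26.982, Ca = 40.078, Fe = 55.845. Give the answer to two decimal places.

Formula mass = 2·40.078 + 2·26.982 + 1·55.845 + 3·28.085 + 13·15.999 + 1·1.008 = 483.215 g/mol, of which 84.255 g is Si.
So Si makes up 84.255/483.215 = 0.1744 of the mass, i.e. 17.44%.

17.44 mass %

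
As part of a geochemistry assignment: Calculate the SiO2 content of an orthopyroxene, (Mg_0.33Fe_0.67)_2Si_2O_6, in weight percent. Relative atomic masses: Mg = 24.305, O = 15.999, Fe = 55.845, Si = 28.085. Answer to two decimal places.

49.44 wt%

Formula mass = 243.038 g/mol.
2 Si → 2.0000 mol SiO2 per formula unit; M(SiO2) = 60.083, so SiO2 mass = 120.166 g.
120.166/243.038 × 100 = 49.44 wt%.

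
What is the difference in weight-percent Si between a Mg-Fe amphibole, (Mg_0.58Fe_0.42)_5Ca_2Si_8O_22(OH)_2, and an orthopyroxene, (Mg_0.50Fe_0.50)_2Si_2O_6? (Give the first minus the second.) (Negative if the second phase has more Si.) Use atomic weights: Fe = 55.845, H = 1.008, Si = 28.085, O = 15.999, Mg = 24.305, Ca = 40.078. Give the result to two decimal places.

First mineral: 224.680 g Si in 878.587 g formula = 25.57 wt% Si.
Second mineral: 56.170 g Si in 232.314 g formula = 24.18 wt% Si.
25.57% − 24.18% gives a difference of 1.39 percentage points.

1.39 percentage points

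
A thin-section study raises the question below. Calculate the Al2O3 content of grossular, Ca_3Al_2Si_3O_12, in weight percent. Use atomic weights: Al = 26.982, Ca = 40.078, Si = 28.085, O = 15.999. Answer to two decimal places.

Molar mass of Ca_3Al_2Si_3O_12 = 3·40.078 + 2·26.982 + 3·28.085 + 12·15.999 = 450.441 g/mol.
Each formula unit contains 2 Al, equivalent to 2/2 = 1.0000 mol Al2O3.
M(Al2O3) = 2×26.982 + 3×15.999 = 101.961 g/mol.
Mass of Al2O3 per formula unit = 1.0000 × 101.961 = 101.961 g.
Al2O3 wt% = 101.961 / 450.441 × 100 = 22.64%.

22.64 wt%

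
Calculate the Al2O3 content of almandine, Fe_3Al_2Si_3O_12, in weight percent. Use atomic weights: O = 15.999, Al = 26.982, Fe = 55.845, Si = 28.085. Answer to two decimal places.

Molar mass of Fe_3Al_2Si_3O_12 = 3·55.845 + 2·26.982 + 3·28.085 + 12·15.999 = 497.742 g/mol.
Each formula unit contains 2 Al, equivalent to 2/2 = 1.0000 mol Al2O3.
M(Al2O3) = 2×26.982 + 3×15.999 = 101.961 g/mol.
Mass of Al2O3 per formula unit = 1.0000 × 101.961 = 101.961 g.
Al2O3 wt% = 101.961 / 497.742 × 100 = 20.48%.

20.48 wt%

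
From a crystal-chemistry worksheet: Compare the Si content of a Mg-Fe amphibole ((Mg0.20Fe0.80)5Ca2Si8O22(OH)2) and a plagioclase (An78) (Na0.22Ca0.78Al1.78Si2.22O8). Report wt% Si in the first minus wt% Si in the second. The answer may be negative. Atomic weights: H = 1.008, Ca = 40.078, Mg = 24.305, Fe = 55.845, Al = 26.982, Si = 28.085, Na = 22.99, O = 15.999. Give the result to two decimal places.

Si in (Mg0.20Fe0.80)5Ca2Si8O22(OH)2: molar mass 938.513 g/mol; 8×28.085 = 224.680 g → 23.94 wt%.
Si in Na0.22Ca0.78Al1.78Si2.22O8: molar mass 274.687 g/mol; 2.22×28.085 = 62.349 g → 22.70 wt%.
Difference = 23.94 − 22.70 = 1.24 percentage points.

1.24 percentage points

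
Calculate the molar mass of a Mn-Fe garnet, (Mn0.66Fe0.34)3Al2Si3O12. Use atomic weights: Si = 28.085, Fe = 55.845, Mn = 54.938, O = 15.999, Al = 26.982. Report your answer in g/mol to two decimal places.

The formula mass is the sum 1.98(54.938) + 1.02(55.845) + 2(26.982) + 3(28.085) + 12(15.999).

495.95 g/mol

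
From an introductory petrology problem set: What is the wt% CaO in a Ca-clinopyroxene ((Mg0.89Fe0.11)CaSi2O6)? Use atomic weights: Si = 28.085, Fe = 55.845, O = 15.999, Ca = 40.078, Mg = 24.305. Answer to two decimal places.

Formula mass = 220.016 g/mol.
1 Ca → 1.0000 mol CaO per formula unit; M(CaO) = 56.077, so CaO mass = 56.077 g.
56.077/220.016 × 100 = 25.49 wt%.

25.49 wt%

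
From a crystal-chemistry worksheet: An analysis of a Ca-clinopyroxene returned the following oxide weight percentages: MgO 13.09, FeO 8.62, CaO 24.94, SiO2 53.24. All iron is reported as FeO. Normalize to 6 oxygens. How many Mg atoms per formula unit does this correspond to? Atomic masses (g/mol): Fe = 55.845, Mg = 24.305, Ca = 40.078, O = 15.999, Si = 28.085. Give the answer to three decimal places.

0.732 Mg apfu

MgO (M=40.304): mol = 0.32478; Mg = 0.32478, O = 0.32478.
FeO (M=71.844): mol = 0.11998; Fe = 0.11998, O = 0.11998.
CaO (M=56.077): mol = 0.44475; Ca = 0.44475, O = 0.44475.
SiO2 (M=60.083): mol = 0.88611; Si = 0.88611, O = 1.77222.
ΣO = 2.66173; factor = 6/ΣO = 2.25417.
Mg apfu = 0.32478 × 2.25417 = 0.732.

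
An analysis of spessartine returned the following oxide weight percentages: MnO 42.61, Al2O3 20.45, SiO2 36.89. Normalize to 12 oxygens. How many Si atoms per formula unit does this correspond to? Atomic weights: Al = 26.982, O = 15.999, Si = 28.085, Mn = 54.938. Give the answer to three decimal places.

3.032 Si apfu

42.61 wt% MnO ÷ 70.937 g/mol = 0.60067 mol, giving 0.60067 Mn and 0.60067 O.
20.45 wt% Al2O3 ÷ 101.961 g/mol = 0.20057 mol, giving 0.40114 Al and 0.60171 O.
36.89 wt% SiO2 ÷ 60.083 g/mol = 0.61398 mol, giving 0.61398 Si and 1.22796 O.
Oxygen sums to 2.43034; scaling by 12/2.43034 = 4.93758 puts the formula on 12 O.
Si: 0.61398 × 4.93758 = 3.032 atoms per formula unit.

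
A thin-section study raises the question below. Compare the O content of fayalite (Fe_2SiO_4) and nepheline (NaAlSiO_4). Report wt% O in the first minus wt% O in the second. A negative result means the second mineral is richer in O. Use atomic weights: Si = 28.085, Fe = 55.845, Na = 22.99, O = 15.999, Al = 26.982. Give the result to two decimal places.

-13.64 percentage points

First mineral: 63.996 g O in 203.771 g formula = 31.41 wt% O.
Second mineral: 63.996 g O in 142.053 g formula = 45.05 wt% O.
31.41% − 45.05% gives a difference of -13.64 percentage points.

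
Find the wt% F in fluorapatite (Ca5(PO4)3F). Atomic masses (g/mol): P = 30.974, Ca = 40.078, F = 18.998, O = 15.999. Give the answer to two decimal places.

3.77 mass %

Formula mass = 5*40.078 + 3*30.974 + 12*15.999 + 1*18.998 = 504.298 g/mol, of which 18.998 g is F.
So F makes up 18.998/504.298 = 0.0377 of the mass, i.e. 3.77%.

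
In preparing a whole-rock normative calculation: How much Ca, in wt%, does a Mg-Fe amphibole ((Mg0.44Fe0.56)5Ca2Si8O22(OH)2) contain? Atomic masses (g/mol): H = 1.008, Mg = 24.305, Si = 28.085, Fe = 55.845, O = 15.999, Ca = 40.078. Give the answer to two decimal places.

8.90 wt%

Formula mass = 2.20·24.305 + 2.80·55.845 + 2·40.078 + 8·28.085 + 24·15.999 + 2·1.008 = 900.665 g/mol, of which 80.156 g is Ca.
So Ca makes up 80.156/900.665 = 0.0890 of the mass, i.e. 8.90%.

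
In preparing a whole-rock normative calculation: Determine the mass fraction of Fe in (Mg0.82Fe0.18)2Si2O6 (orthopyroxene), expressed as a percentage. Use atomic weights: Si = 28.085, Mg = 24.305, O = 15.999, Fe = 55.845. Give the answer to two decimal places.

9.48 mass %

Formula mass = 1.64×24.305 + 0.36×55.845 + 2×28.085 + 6×15.999 = 212.128 g/mol, of which 20.104 g is Fe.
So Fe makes up 20.104/212.128 = 0.0948 of the mass, i.e. 9.48%.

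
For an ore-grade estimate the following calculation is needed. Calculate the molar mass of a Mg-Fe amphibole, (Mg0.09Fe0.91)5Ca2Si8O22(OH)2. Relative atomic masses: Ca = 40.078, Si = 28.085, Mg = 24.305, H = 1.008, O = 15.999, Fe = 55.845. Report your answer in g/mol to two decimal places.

M = 0.45·24.305 + 4.55·55.845 + 2·40.078 + 8·28.085 + 24·15.999 + 2·1.008

955.86 g/mol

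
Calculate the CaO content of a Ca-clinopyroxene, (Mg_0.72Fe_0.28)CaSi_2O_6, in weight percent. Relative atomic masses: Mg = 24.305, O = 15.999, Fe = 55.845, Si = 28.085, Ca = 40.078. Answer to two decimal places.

Molar mass of (Mg_0.72Fe_0.28)CaSi_2O_6 = 0.72·24.305 + 0.28·55.845 + 1·40.078 + 2·28.085 + 6·15.999 = 225.378 g/mol.
Each formula unit contains 1 Ca, equivalent to 1/1 = 1.0000 mol CaO.
M(CaO) = 1×40.078 + 1×15.999 = 56.077 g/mol.
Mass of CaO per formula unit = 1.0000 × 56.077 = 56.077 g.
CaO wt% = 56.077 / 225.378 × 100 = 24.88%.

24.88 wt%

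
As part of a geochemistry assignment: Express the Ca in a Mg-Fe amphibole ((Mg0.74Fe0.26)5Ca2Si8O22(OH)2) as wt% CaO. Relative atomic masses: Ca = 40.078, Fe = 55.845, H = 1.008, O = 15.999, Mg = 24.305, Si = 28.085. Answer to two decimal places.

M((Mg0.74Fe0.26)5Ca2Si8O22(OH)2) = 853.355 g/mol; M(CaO) = 56.077 g/mol.
Moles CaO per formula unit = 2 Ca ÷ 1 = 2.0000.
CaO fraction = (2.0000 × 56.077) / 853.355 = 112.154/853.355 = 0.1314.

13.14 wt%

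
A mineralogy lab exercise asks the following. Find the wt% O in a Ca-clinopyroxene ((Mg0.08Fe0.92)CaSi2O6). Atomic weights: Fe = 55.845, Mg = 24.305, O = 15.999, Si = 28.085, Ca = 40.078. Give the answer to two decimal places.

Formula mass = 0.08*24.305 + 0.92*55.845 + 1*40.078 + 2*28.085 + 6*15.999 = 245.564 g/mol, of which 95.994 g is O.
So O makes up 95.994/245.564 = 0.3909 of the mass, i.e. 39.09%.

39.09 wt%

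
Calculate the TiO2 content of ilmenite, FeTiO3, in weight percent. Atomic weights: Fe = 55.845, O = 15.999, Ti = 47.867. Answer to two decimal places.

M(FeTiO3) = 151.709 g/mol; M(TiO2) = 79.865 g/mol.
Moles TiO2 per formula unit = 1 Ti ÷ 1 = 1.0000.
TiO2 fraction = (1.0000 × 79.865) / 151.709 = 79.865/151.709 = 0.5264.

52.64 wt%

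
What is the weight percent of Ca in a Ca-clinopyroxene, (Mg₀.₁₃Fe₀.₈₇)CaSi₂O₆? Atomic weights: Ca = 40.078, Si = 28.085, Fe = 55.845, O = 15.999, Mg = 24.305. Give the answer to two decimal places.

16.43 mass %

Formula mass = 0.13*24.305 + 0.87*55.845 + 1*40.078 + 2*28.085 + 6*15.999 = 243.987 g/mol, of which 40.078 g is Ca.
So Ca makes up 40.078/243.987 = 0.1643 of the mass, i.e. 16.43%.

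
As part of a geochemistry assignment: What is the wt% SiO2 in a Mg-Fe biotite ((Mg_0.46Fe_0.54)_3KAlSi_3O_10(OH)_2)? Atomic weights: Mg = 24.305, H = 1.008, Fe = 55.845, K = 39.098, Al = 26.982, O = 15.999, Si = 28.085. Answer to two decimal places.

M((Mg_0.46Fe_0.54)_3KAlSi_3O_10(OH)_2) = 468.349 g/mol; M(SiO2) = 60.083 g/mol.
Moles SiO2 per formula unit = 3 Si ÷ 1 = 3.0000.
SiO2 fraction = (3.0000 × 60.083) / 468.349 = 180.249/468.349 = 0.3849.

38.49 wt%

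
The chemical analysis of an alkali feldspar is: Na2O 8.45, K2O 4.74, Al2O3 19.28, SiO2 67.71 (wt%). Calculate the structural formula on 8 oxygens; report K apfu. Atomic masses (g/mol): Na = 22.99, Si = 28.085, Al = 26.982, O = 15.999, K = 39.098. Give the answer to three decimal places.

8.45 wt% Na2O ÷ 61.979 g/mol = 0.13634 mol, giving 0.27268 Na and 0.13634 O.
4.74 wt% K2O ÷ 94.195 g/mol = 0.05032 mol, giving 0.10064 K and 0.05032 O.
19.28 wt% Al2O3 ÷ 101.961 g/mol = 0.18909 mol, giving 0.37818 Al and 0.56727 O.
67.71 wt% SiO2 ÷ 60.083 g/mol = 1.12694 mol, giving 1.12694 Si and 2.25388 O.
Oxygen sums to 3.00781; scaling by 8/3.00781 = 2.65974 puts the formula on 8 O.
K: 0.10064 × 2.65974 = 0.268 atoms per formula unit.

0.268 K apfu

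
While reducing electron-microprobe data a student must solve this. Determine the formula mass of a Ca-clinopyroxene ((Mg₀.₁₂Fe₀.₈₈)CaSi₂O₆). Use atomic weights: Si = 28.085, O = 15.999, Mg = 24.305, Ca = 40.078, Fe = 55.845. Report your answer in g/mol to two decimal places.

244.30 g/mol

M = 0.12(24.305) + 0.88(55.845) + 1(40.078) + 2(28.085) + 6(15.999)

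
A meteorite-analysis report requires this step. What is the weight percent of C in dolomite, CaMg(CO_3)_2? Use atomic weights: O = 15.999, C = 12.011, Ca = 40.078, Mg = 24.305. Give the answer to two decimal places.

13.03 mass %

Formula mass = 1*40.078 + 1*24.305 + 2*12.011 + 6*15.999 = 184.399 g/mol, of which 24.022 g is C.
So C makes up 24.022/184.399 = 0.1303 of the mass, i.e. 13.03%.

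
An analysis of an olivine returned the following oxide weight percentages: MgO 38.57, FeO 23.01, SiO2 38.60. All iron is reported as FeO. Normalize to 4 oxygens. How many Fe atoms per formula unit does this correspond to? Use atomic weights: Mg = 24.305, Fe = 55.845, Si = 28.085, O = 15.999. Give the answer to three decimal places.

MgO (M=40.304): mol = 0.95698; Mg = 0.95698, O = 0.95698.
FeO (M=71.844): mol = 0.32028; Fe = 0.32028, O = 0.32028.
SiO2 (M=60.083): mol = 0.64244; Si = 0.64244, O = 1.28488.
ΣO = 2.56214; factor = 4/ΣO = 1.56119.
Fe apfu = 0.32028 × 1.56119 = 0.500.

0.500 Fe apfu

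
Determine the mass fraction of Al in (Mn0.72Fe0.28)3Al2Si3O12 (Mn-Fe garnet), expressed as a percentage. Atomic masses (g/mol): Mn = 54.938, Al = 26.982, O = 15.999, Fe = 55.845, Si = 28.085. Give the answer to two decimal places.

10.88 weight percent

M((Mn0.72Fe0.28)3Al2Si3O12) = 495.783 g/mol.
Al contributes 2 × 26.982 = 53.964 g per mole.
53.964/495.783 = 0.1088 → 10.88%.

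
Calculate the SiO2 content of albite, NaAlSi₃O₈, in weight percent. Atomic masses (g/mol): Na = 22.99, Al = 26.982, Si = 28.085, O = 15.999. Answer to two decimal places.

Formula mass = 262.219 g/mol.
3 Si → 3.0000 mol SiO2 per formula unit; M(SiO2) = 60.083, so SiO2 mass = 180.249 g.
180.249/262.219 × 100 = 68.74 wt%.

68.74 wt%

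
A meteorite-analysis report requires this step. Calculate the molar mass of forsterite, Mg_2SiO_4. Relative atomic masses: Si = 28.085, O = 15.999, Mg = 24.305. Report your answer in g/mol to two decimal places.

140.69 g/mol

Mg: 2 × 24.305 = 48.6100
Si: 1 × 28.085 = 28.0850
O: 4 × 15.999 = 63.9960
Summing the contributions gives the formula mass.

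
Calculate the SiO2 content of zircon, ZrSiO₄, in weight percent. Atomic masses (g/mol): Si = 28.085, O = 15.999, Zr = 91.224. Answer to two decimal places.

32.78 wt%

M(ZrSiO₄) = 183.305 g/mol; M(SiO2) = 60.083 g/mol.
Moles SiO2 per formula unit = 1 Si ÷ 1 = 1.0000.
SiO2 fraction = (1.0000 × 60.083) / 183.305 = 60.083/183.305 = 0.3278.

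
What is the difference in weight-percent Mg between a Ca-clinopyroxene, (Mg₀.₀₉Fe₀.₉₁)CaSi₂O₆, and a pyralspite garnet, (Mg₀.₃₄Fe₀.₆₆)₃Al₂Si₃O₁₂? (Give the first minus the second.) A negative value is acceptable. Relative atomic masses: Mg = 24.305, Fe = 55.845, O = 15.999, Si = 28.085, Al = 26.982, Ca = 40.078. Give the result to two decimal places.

-4.43 percentage points

M((Mg₀.₀₉Fe₀.₉₁)CaSi₂O₆) = 245.248 g/mol, so wt% Mg = 2.187/245.248 × 100 = 0.89%.
M((Mg₀.₃₄Fe₀.₆₆)₃Al₂Si₃O₁₂) = 465.571 g/mol, so wt% Mg = 24.791/465.571 × 100 = 5.32%.
0.89 − 5.32 = -4.43 pp.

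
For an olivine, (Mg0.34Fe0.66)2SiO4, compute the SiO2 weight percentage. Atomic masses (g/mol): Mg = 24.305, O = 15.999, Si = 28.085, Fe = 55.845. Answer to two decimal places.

Formula mass = 182.324 g/mol.
1 Si → 1.0000 mol SiO2 per formula unit; M(SiO2) = 60.083, so SiO2 mass = 60.083 g.
60.083/182.324 × 100 = 32.95 wt%.

32.95 wt%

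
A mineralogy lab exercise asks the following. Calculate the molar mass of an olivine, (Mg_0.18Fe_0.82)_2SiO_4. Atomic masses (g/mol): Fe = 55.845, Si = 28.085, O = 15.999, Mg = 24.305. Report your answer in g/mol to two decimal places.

The formula mass is the sum 0.36×24.305 + 1.64×55.845 + 1×28.085 + 4×15.999.

192.42 g/mol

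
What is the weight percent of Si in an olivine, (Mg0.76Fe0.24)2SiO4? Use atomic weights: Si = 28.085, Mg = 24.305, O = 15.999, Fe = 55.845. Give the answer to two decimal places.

Molar mass of (Mg0.76Fe0.24)2SiO4: 1.52*24.305 + 0.48*55.845 + 1*28.085 + 4*15.999 = 155.830 g/mol.
Mass of Si per formula unit: 1 × 28.085 = 28.085 g.
Weight fraction Si = 28.085 / 155.830 = 0.1802.

18.02 wt%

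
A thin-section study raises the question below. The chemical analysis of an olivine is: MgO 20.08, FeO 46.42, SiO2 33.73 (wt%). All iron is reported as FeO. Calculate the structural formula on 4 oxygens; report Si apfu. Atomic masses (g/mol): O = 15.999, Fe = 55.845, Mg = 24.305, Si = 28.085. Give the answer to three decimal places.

0.990 Si apfu

20.08 wt% MgO ÷ 40.304 g/mol = 0.49821 mol, giving 0.49821 Mg and 0.49821 O.
46.42 wt% FeO ÷ 71.844 g/mol = 0.64612 mol, giving 0.64612 Fe and 0.64612 O.
33.73 wt% SiO2 ÷ 60.083 g/mol = 0.56139 mol, giving 0.56139 Si and 1.12278 O.
Oxygen sums to 2.26711; scaling by 4/2.26711 = 1.76436 puts the formula on 4 O.
Si: 0.56139 × 1.76436 = 0.990 atoms per formula unit.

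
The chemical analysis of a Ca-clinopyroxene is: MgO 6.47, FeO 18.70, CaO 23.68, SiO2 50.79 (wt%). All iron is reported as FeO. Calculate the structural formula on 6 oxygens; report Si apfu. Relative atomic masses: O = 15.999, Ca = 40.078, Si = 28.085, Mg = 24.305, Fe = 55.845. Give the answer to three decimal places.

MgO (M=40.304): mol = 0.16053; Mg = 0.16053, O = 0.16053.
FeO (M=71.844): mol = 0.26029; Fe = 0.26029, O = 0.26029.
CaO (M=56.077): mol = 0.42228; Ca = 0.42228, O = 0.42228.
SiO2 (M=60.083): mol = 0.84533; Si = 0.84533, O = 1.69066.
ΣO = 2.53376; factor = 6/ΣO = 2.36802.
Si apfu = 0.84533 × 2.36802 = 2.002.

2.002 Si apfu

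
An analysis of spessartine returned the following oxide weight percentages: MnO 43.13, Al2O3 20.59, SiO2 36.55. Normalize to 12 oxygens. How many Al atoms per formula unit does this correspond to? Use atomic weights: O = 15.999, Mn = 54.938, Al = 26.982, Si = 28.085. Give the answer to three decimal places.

MnO: 43.13/70.937 = 0.60800 mol → 0.60800 mol Mn, 0.60800 mol O.
Al2O3: 20.59/101.961 = 0.20194 mol → 0.40388 mol Al, 0.60582 mol O.
SiO2: 36.55/60.083 = 0.60833 mol → 0.60833 mol Si, 1.21666 mol O.
Total oxygen = 2.43048 mol. Normalization factor = 12/2.43048 = 4.93730.
Al per 12 O = 0.40388 × 4.93730 = 1.994.

1.994 Al apfu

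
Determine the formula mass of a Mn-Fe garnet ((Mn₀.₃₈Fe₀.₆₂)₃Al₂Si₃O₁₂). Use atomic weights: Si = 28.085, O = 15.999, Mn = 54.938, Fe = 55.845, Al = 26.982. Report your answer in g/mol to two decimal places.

496.71 g/mol

M = 1.14(54.938) + 1.86(55.845) + 2(26.982) + 3(28.085) + 12(15.999)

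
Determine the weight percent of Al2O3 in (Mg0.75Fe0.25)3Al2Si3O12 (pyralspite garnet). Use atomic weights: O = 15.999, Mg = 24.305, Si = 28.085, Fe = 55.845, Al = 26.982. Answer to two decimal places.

23.89 wt%

Formula mass = 426.777 g/mol.
2 Al → 1.0000 mol Al2O3 per formula unit; M(Al2O3) = 101.961, so Al2O3 mass = 101.961 g.
101.961/426.777 × 100 = 23.89 wt%.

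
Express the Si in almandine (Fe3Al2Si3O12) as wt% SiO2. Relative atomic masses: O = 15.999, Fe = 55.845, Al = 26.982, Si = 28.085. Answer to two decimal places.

36.21 wt%

M(Fe3Al2Si3O12) = 497.742 g/mol; M(SiO2) = 60.083 g/mol.
Moles SiO2 per formula unit = 3 Si ÷ 1 = 3.0000.
SiO2 fraction = (3.0000 × 60.083) / 497.742 = 180.249/497.742 = 0.3621.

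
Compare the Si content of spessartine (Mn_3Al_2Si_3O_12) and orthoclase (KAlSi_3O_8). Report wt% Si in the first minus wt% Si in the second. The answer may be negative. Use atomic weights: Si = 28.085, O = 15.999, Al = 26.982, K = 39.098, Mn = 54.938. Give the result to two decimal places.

-13.25 percentage points

Si in Mn_3Al_2Si_3O_12: molar mass 495.021 g/mol; 3×28.085 = 84.255 g → 17.02 wt%.
Si in KAlSi_3O_8: molar mass 278.327 g/mol; 3×28.085 = 84.255 g → 30.27 wt%.
Difference = 17.02 − 30.27 = -13.25 percentage points.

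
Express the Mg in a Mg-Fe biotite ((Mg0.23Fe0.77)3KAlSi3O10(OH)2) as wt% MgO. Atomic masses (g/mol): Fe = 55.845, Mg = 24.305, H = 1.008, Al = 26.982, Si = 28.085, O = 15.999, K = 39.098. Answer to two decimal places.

Molar mass of (Mg0.23Fe0.77)3KAlSi3O10(OH)2 = 0.69·24.305 + 2.31·55.845 + 1·39.098 + 1·26.982 + 3·28.085 + 12·15.999 + 2·1.008 = 490.111 g/mol.
Each formula unit contains 0.69 Mg, equivalent to 0.69/1 = 0.6900 mol MgO.
M(MgO) = 1×24.305 + 1×15.999 = 40.304 g/mol.
Mass of MgO per formula unit = 0.6900 × 40.304 = 27.810 g.
MgO wt% = 27.810 / 490.111 × 100 = 5.67%.

5.67 wt%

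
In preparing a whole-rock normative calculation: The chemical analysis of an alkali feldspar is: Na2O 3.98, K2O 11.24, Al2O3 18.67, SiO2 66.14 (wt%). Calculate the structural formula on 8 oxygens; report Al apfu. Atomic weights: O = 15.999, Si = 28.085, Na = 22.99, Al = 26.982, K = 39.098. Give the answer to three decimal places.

0.998 Al apfu

3.98 wt% Na2O ÷ 61.979 g/mol = 0.06422 mol, giving 0.12844 Na and 0.06422 O.
11.24 wt% K2O ÷ 94.195 g/mol = 0.11933 mol, giving 0.23866 K and 0.11933 O.
18.67 wt% Al2O3 ÷ 101.961 g/mol = 0.18311 mol, giving 0.36622 Al and 0.54933 O.
66.14 wt% SiO2 ÷ 60.083 g/mol = 1.10081 mol, giving 1.10081 Si and 2.20162 O.
Oxygen sums to 2.93450; scaling by 8/2.93450 = 2.72619 puts the formula on 8 O.
Al: 0.36622 × 2.72619 = 0.998 atoms per formula unit.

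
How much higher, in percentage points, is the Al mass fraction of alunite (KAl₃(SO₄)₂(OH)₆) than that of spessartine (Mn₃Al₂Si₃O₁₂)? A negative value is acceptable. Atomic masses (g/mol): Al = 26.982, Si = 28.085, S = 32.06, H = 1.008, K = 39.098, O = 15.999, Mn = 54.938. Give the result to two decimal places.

8.64 percentage points

Al in KAl₃(SO₄)₂(OH)₆: molar mass 414.198 g/mol; 3×26.982 = 80.946 g → 19.54 wt%.
Al in Mn₃Al₂Si₃O₁₂: molar mass 495.021 g/mol; 2×26.982 = 53.964 g → 10.90 wt%.
Difference = 19.54 − 10.90 = 8.64 percentage points.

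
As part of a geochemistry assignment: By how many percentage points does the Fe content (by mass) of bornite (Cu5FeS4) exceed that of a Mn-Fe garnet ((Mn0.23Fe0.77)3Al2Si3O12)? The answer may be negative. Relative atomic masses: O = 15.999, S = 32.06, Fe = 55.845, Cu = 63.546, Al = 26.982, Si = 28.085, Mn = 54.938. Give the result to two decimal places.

-14.82 percentage points

Fe in Cu5FeS4: molar mass 501.815 g/mol; 1×55.845 = 55.845 g → 11.13 wt%.
Fe in (Mn0.23Fe0.77)3Al2Si3O12: molar mass 497.116 g/mol; 2.31×55.845 = 129.002 g → 25.95 wt%.
Difference = 11.13 − 25.95 = -14.82 percentage points.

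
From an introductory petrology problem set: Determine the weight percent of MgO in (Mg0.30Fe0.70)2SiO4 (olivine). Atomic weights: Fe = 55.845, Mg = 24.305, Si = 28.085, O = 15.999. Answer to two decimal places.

13.08 wt%

Formula mass = 184.847 g/mol.
0.60 Mg → 0.6000 mol MgO per formula unit; M(MgO) = 40.304, so MgO mass = 24.182 g.
24.182/184.847 × 100 = 13.08 wt%.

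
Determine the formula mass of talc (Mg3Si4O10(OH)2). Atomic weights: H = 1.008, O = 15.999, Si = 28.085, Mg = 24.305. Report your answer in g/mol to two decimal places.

The formula mass is the sum 3(24.305) + 4(28.085) + 12(15.999) + 2(1.008).

379.26 g/mol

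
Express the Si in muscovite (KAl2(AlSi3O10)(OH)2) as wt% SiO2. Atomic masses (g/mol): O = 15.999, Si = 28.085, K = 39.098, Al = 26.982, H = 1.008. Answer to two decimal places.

Molar mass of KAl2(AlSi3O10)(OH)2 = 1×39.098 + 3×26.982 + 3×28.085 + 12×15.999 + 2×1.008 = 398.303 g/mol.
Each formula unit contains 3 Si, equivalent to 3/1 = 3.0000 mol SiO2.
M(SiO2) = 1×28.085 + 2×15.999 = 60.083 g/mol.
Mass of SiO2 per formula unit = 3.0000 × 60.083 = 180.249 g.
SiO2 wt% = 180.249 / 398.303 × 100 = 45.25%.

45.25 wt%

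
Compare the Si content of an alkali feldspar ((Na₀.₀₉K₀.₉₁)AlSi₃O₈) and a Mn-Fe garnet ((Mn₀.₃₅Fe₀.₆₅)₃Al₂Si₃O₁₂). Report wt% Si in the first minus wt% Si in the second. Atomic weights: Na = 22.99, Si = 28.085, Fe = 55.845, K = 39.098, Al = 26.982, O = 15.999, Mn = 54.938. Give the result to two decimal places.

M((Na₀.₀₉K₀.₉₁)AlSi₃O₈) = 276.877 g/mol, so wt% Si = 84.255/276.877 × 100 = 30.43%.
M((Mn₀.₃₅Fe₀.₆₅)₃Al₂Si₃O₁₂) = 496.790 g/mol, so wt% Si = 84.255/496.790 × 100 = 16.96%.
30.43 − 16.96 = 13.47 pp.

13.47 percentage points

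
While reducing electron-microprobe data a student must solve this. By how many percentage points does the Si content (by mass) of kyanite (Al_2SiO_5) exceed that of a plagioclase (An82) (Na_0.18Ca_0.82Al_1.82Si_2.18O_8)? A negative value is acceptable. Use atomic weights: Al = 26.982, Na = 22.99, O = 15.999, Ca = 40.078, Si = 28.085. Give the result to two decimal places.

-4.91 percentage points

Si in Al_2SiO_5: molar mass 162.044 g/mol; 1×28.085 = 28.085 g → 17.33 wt%.
Si in Na_0.18Ca_0.82Al_1.82Si_2.18O_8: molar mass 275.327 g/mol; 2.18×28.085 = 61.225 g → 22.24 wt%.
Difference = 17.33 − 22.24 = -4.91 percentage points.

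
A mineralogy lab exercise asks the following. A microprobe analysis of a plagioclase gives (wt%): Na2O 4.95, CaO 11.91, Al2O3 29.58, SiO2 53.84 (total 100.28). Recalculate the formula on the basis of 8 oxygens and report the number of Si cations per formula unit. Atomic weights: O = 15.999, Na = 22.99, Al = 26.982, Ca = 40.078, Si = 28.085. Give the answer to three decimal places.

Na2O (M=61.979): mol = 0.07987; Na = 0.15974, O = 0.07987.
CaO (M=56.077): mol = 0.21239; Ca = 0.21239, O = 0.21239.
Al2O3 (M=101.961): mol = 0.29011; Al = 0.58022, O = 0.87033.
SiO2 (M=60.083): mol = 0.89609; Si = 0.89609, O = 1.79218.
ΣO = 2.95477; factor = 8/ΣO = 2.70749.
Si apfu = 0.89609 × 2.70749 = 2.426.

2.426 Si apfu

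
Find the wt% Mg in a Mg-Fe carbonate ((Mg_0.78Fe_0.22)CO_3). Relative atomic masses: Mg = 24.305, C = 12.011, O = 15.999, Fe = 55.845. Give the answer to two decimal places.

20.78 wt%

Molar mass of (Mg_0.78Fe_0.22)CO_3: 0.78×24.305 + 0.22×55.845 + 1×12.011 + 3×15.999 = 91.252 g/mol.
Mass of Mg per formula unit: 0.78 × 24.305 = 18.958 g.
Weight fraction Mg = 18.958 / 91.252 = 0.2078.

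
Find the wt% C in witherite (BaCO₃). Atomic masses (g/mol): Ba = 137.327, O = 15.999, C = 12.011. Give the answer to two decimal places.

6.09 mass %

Molar mass of BaCO₃: 1×137.327 + 1×12.011 + 3×15.999 = 197.335 g/mol.
Mass of C per formula unit: 1 × 12.011 = 12.011 g.
Weight fraction C = 12.011 / 197.335 = 0.0609.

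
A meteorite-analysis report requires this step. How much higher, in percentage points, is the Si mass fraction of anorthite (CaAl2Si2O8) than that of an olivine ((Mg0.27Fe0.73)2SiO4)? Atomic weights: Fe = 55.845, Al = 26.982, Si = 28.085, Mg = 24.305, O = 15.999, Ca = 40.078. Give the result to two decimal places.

Si in CaAl2Si2O8: molar mass 278.204 g/mol; 2×28.085 = 56.170 g → 20.19 wt%.
Si in (Mg0.27Fe0.73)2SiO4: molar mass 186.739 g/mol; 1×28.085 = 28.085 g → 15.04 wt%.
Difference = 20.19 − 15.04 = 5.15 percentage points.

5.15 percentage points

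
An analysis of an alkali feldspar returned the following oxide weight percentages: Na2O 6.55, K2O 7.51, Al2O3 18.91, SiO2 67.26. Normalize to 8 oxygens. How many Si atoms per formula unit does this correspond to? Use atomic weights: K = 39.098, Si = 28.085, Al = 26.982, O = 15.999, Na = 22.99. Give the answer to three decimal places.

Na2O (M=61.979): mol = 0.10568; Na = 0.21136, O = 0.10568.
K2O (M=94.195): mol = 0.07973; K = 0.15946, O = 0.07973.
Al2O3 (M=101.961): mol = 0.18546; Al = 0.37092, O = 0.55638.
SiO2 (M=60.083): mol = 1.11945; Si = 1.11945, O = 2.23890.
ΣO = 2.98069; factor = 8/ΣO = 2.68394.
Si apfu = 1.11945 × 2.68394 = 3.005.

3.005 Si apfu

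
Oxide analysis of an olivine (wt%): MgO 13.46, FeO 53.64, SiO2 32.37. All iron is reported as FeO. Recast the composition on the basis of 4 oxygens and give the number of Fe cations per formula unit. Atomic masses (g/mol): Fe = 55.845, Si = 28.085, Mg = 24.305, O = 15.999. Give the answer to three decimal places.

13.46 wt% MgO ÷ 40.304 g/mol = 0.33396 mol, giving 0.33396 Mg and 0.33396 O.
53.64 wt% FeO ÷ 71.844 g/mol = 0.74662 mol, giving 0.74662 Fe and 0.74662 O.
32.37 wt% SiO2 ÷ 60.083 g/mol = 0.53875 mol, giving 0.53875 Si and 1.07750 O.
Oxygen sums to 2.15808; scaling by 4/2.15808 = 1.85350 puts the formula on 4 O.
Fe: 0.74662 × 1.85350 = 1.384 atoms per formula unit.

1.384 Fe apfu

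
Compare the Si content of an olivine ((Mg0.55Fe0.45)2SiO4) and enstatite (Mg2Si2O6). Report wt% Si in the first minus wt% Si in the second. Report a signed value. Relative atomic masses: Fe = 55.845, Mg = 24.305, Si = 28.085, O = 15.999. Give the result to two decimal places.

First mineral: 28.085 g Si in 169.077 g formula = 16.61 wt% Si.
Second mineral: 56.170 g Si in 200.774 g formula = 27.98 wt% Si.
16.61% − 27.98% gives a difference of -11.37 percentage points.

-11.37 percentage points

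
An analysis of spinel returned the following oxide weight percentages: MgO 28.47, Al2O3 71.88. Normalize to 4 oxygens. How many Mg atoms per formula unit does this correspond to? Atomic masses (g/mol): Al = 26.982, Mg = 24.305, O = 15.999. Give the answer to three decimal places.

MgO: 28.47/40.304 = 0.70638 mol → 0.70638 mol Mg, 0.70638 mol O.
Al2O3: 71.88/101.961 = 0.70498 mol → 1.40996 mol Al, 2.11494 mol O.
Total oxygen = 2.82132 mol. Normalization factor = 4/2.82132 = 1.41778.
Mg per 4 O = 0.70638 × 1.41778 = 1.001.

1.001 Mg apfu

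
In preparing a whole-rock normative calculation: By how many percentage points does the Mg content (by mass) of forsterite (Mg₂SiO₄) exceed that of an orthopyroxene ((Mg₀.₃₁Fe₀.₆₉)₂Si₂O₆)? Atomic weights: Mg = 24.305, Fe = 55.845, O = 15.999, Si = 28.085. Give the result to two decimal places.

M(Mg₂SiO₄) = 140.691 g/mol, so wt% Mg = 48.610/140.691 × 100 = 34.55%.
M((Mg₀.₃₁Fe₀.₆₉)₂Si₂O₆) = 244.299 g/mol, so wt% Mg = 15.069/244.299 × 100 = 6.17%.
34.55 − 6.17 = 28.38 pp.

28.38 percentage points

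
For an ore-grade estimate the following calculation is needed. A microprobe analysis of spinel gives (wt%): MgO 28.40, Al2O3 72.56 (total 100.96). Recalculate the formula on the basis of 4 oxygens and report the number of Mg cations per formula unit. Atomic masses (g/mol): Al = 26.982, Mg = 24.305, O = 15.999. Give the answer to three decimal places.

28.40 wt% MgO ÷ 40.304 g/mol = 0.70464 mol, giving 0.70464 Mg and 0.70464 O.
72.56 wt% Al2O3 ÷ 101.961 g/mol = 0.71164 mol, giving 1.42328 Al and 2.13492 O.
Oxygen sums to 2.83956; scaling by 4/2.83956 = 1.40867 puts the formula on 4 O.
Mg: 0.70464 × 1.40867 = 0.993 atoms per formula unit.

0.993 Mg apfu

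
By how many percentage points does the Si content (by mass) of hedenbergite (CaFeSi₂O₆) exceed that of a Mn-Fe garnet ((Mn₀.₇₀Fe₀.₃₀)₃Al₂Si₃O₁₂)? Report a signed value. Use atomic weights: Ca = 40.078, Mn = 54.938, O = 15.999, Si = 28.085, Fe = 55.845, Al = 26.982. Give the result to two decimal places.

5.65 percentage points

First mineral: 56.170 g Si in 248.087 g formula = 22.64 wt% Si.
Second mineral: 84.255 g Si in 495.837 g formula = 16.99 wt% Si.
22.64% − 16.99% gives a difference of 5.65 percentage points.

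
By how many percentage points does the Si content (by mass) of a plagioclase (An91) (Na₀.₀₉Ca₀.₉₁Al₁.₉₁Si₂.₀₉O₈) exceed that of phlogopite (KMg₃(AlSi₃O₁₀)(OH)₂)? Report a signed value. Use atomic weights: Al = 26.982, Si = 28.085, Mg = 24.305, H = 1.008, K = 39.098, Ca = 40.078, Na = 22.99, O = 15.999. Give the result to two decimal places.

Si in Na₀.₀₉Ca₀.₉₁Al₁.₉₁Si₂.₀₉O₈: molar mass 276.765 g/mol; 2.09×28.085 = 58.698 g → 21.21 wt%.
Si in KMg₃(AlSi₃O₁₀)(OH)₂: molar mass 417.254 g/mol; 3×28.085 = 84.255 g → 20.19 wt%.
Difference = 21.21 − 20.19 = 1.02 percentage points.

1.02 percentage points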